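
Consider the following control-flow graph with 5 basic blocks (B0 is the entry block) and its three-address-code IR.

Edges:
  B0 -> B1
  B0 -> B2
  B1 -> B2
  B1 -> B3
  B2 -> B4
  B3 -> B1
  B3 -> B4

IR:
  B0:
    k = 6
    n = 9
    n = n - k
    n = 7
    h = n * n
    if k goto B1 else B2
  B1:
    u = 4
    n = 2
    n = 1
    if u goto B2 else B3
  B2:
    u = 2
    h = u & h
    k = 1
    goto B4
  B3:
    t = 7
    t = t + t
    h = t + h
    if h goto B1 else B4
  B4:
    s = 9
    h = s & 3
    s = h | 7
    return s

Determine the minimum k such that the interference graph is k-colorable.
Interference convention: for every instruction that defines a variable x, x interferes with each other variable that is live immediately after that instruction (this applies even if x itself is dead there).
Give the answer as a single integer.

def/use:
  B0: def={h,k,n} ue=∅
  B1: def={n,u} ue=∅
  B2: def={h,k,u} ue={h}
  B3: def={h,t} ue={h}
  B4: def={h,s} ue=∅

Liveness:
  live B0: ∅→{h}
  live B1: {h}→{h}
  live B2: {h}→∅
  live B3: {h}→{h}
  live B4: ∅→∅

Conflict graph:
  h↔{k,n,t,u}
  k↔{h,n}
  n↔{h,k,u}
  s↔∅
  t↔{h}
  u↔{h,n}

Registers:
  lower bound: {h,k,n} mutually conflict ⇒ χ ≥ 3
  3-colouring: c0={h,s}  c1={n,t}  c2={k,u}
  χ = 3

Answer: 3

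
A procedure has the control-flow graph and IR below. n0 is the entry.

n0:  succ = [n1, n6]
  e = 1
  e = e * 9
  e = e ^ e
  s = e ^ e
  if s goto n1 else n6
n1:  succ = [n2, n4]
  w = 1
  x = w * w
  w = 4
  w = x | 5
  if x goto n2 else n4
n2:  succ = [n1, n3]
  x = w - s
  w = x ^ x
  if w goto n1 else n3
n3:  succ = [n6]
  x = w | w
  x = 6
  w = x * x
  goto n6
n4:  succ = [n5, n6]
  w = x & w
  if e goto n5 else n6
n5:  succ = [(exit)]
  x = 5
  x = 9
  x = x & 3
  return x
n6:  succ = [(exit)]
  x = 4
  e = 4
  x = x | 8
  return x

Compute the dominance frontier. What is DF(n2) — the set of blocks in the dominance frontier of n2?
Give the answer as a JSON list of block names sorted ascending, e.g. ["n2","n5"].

idom tree: n1←n0 n2←n1 n3←n2 n4←n1 n5←n4 n6←n0
Dom at joins:
  n1: preds {n0,n2}: {n0} ∩ {n0,n1,n2} = {n0}; idom=n0
  n6: preds {n0,n3,n4}: {n0} ∩ {n0,n1,n2,n3} ∩ {n0,n1,n4} = {n0}; idom=n0

DF derivation:
  n1←n0: walk · to n0
  n1←n2: walk n2→n1 to n0
  n6←n0: walk · to n0
  n6←n3: walk n3→n2→n1 to n0
  n6←n4: walk n4→n1 to n0
  n0: DF=∅
  n1: DF={n1,n6}
  n2: DF={n1,n6}
  n3: DF={n6}
  n4: DF={n6}
  n5: DF=∅
  n6: DF=∅

DF(n2) = ["n1", "n6"]

Answer: ["n1", "n6"]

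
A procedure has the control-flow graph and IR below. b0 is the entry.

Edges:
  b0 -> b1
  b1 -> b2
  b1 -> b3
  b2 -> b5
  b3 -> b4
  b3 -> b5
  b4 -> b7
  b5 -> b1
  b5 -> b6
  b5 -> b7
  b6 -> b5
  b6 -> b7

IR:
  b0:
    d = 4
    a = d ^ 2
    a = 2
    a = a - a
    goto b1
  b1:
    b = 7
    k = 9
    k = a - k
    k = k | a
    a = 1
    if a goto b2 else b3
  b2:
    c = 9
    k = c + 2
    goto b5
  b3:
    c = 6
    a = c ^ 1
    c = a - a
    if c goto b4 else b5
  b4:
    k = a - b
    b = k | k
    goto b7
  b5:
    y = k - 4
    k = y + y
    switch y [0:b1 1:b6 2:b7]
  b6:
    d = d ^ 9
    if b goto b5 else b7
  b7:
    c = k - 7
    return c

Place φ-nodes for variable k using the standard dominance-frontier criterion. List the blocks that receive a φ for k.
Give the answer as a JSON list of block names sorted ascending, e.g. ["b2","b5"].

Answer: ["b1", "b5", "b7"]

Working:
idom tree: b1←b0 b2←b1 b3←b1 b4←b3 b5←b1 b6←b5 b7←b1
Dom at joins:
  b1: preds {b0,b5}: {b0} ∩ {b0,b1,b5} = {b0}; idom=b0
  b5: preds {b2,b3,b6}: {b0,b1,b2} ∩ {b0,b1,b3} ∩ {b0,b1,b5,b6} = {b0,b1}; idom=b1
  b7: preds {b4,b5,b6}: {b0,b1,b3,b4} ∩ {b0,b1,b5} ∩ {b0,b1,b5,b6} = {b0,b1}; idom=b1

DF walk-up:
  b1←b0: walk · to b0
  b1←b5: walk b5→b1 to b0
  b5←b2: walk b2 to b1
  b5←b3: walk b3 to b1
  b5←b6: walk b6→b5 to b1
  b7←b4: walk b4→b3 to b1
  b7←b5: walk b5 to b1
  b7←b6: walk b6→b5 to b1
  b0: DF=∅
  b1: DF={b1}
  b2: DF={b5}
  b3: DF={b5,b7}
  b4: DF={b7}
  b5: DF={b1,b5,b7}
  b6: DF={b5,b7}
  b7: DF=∅

φ for k: defs {b1,b2,b4,b5}
  DF⁺ = {b1,b5,b7}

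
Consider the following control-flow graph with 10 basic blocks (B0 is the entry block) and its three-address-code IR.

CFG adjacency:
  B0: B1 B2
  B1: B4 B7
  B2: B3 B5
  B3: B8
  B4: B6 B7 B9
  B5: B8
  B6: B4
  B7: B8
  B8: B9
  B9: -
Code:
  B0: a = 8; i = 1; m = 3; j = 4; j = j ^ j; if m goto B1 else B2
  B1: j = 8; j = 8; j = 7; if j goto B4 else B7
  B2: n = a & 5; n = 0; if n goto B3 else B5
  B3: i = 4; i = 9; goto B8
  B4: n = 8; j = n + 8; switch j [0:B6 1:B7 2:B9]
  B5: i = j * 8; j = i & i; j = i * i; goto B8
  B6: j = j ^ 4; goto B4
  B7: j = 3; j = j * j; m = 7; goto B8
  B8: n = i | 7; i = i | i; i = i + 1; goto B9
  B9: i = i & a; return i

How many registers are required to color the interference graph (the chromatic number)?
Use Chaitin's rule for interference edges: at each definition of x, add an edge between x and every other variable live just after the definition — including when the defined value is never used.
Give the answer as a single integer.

def/use:
  B0: {a,i,j,m} / ∅
  B1: {j} / ∅
  B2: {n} / {a}
  B3: {i} / ∅
  B4: {j,n} / ∅
  B5: {i,j} / {j}
  B6: {j} / {j}
  B7: {j,m} / ∅
  B8: {i,n} / {i}
  B9: {i} / {a,i}

Backward fixpoint:
  B0 li=∅ lo={a,i,j}
  B1 li={a,i} lo={a,i}
  B2 li={a,j} lo={a,j}
  B3 li={a} lo={a,i}
  B4 li={a,i} lo={a,i,j}
  B5 li={a,j} lo={a,i}
  B6 li={a,i,j} lo={a,i}
  B7 li={a,i} lo={a,i}
  B8 li={a,i} lo={a,i}
  B9 li={a,i} lo=∅

Interfere edges:
  a: {i,j,m,n}
  i: {a,j,m,n}
  j: {a,i,m,n}
  m: {a,i,j}
  n: {a,i,j}

Chromatic number:
  {a,i,j,m} pairwise interfere (4-clique) ⇒ χ ≥ 4
  4-colouring: r0={a}  r1={i}  r2={j}  r3={m,n}
  χ = 4

Answer: 4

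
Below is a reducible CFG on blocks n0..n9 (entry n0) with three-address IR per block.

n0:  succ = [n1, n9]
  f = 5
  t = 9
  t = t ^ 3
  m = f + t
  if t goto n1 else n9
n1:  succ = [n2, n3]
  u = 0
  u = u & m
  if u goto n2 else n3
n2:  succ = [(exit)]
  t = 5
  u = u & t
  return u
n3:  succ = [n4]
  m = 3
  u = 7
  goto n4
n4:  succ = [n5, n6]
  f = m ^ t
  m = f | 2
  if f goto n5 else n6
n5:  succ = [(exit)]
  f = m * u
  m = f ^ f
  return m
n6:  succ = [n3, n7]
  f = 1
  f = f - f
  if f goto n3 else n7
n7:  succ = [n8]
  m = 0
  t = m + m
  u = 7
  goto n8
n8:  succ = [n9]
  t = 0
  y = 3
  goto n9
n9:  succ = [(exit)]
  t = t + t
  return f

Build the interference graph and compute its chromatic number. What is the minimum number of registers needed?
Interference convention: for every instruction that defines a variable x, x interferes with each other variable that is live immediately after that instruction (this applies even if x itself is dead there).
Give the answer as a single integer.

Answer: 4

Derivation:
def/use:
  n0: {f,m,t} / ∅
  n1: {u} / {m}
  n2: {t,u} / {u}
  n3: {m,u} / ∅
  n4: {f,m} / {m,t}
  n5: {f,m} / {m,u}
  n6: {f} / ∅
  n7: {m,t,u} / ∅
  n8: {t,y} / ∅
  n9: {t} / {f,t}

Backward fixpoint:
  n0 li=∅ lo={f,m,t}
  n1 li={m,t} lo={t,u}
  n2 li={u} lo=∅
  n3 li={t} lo={m,t,u}
  n4 li={m,t,u} lo={m,t,u}
  n5 li={m,u} lo=∅
  n6 li={t} lo={f,t}
  n7 li={f} lo={f}
  n8 li={f} lo={f,t}
  n9 li={f,t} lo=∅

Interfere edges:
  f: {m,t,u,y}
  m: {f,t,u}
  t: {f,m,u,y}
  u: {f,m,t}
  y: {f,t}

Registers:
  {f,m,t,u} pairwise interfere (4-clique) ⇒ χ ≥ 4
  assign f→R0 m→R2 t→R1 u→R3 y→R2 — no edge inside a register ⇒ χ ≤ 4
  χ = 4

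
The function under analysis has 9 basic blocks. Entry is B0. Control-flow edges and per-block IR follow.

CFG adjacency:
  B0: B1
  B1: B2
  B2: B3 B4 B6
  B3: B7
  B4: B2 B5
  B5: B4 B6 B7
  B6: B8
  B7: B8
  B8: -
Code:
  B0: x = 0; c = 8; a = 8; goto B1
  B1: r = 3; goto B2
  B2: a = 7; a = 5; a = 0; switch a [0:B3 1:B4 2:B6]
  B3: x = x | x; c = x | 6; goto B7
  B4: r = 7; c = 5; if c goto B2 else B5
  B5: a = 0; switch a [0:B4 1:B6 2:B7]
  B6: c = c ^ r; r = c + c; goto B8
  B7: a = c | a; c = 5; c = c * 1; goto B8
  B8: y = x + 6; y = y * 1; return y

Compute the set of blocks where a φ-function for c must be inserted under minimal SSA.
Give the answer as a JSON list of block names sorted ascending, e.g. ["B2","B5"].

Answer: ["B2", "B4", "B6", "B7", "B8"]

Working:
idom tree: B1←B0 B2←B1 B3←B2 B4←B2 B5←B4 B6←B2 B7←B2 B8←B2
Join-block Dom:
  B2: preds {B1,B4}: {B0,B1} ∩ {B0,B1,B2,B4} = {B0,B1}; idom=B1
  B4: preds {B2,B5}: {B0,B1,B2} ∩ {B0,B1,B2,B4,B5} = {B0,B1,B2}; idom=B2
  B6: preds {B2,B5}: {B0,B1,B2} ∩ {B0,B1,B2,B4,B5} = {B0,B1,B2}; idom=B2
  B7: preds {B3,B5}: {B0,B1,B2,B3} ∩ {B0,B1,B2,B4,B5} = {B0,B1,B2}; idom=B2
  B8: preds {B6,B7}: {B0,B1,B2,B6} ∩ {B0,B1,B2,B7} = {B0,B1,B2}; idom=B2

DF walk-up:
  join B2 pred B1: · stop@B1
  join B2 pred B4: B4→B2 stop@B1
  join B4 pred B2: · stop@B2
  join B4 pred B5: B5→B4 stop@B2
  join B6 pred B2: · stop@B2
  join B6 pred B5: B5→B4 stop@B2
  join B7 pred B3: B3 stop@B2
  join B7 pred B5: B5→B4 stop@B2
  join B8 pred B6: B6 stop@B2
  join B8 pred B7: B7 stop@B2
  B0 → ∅
  B1 → ∅
  B2 → {B2}
  B3 → {B7}
  B4 → {B2,B4,B6,B7}
  B5 → {B4,B6,B7}
  B6 → {B8}
  B7 → {B8}
  B8 → ∅

φ for c: defs {B0,B3,B4,B6,B7}
  DF⁺ = {B2,B4,B6,B7,B8}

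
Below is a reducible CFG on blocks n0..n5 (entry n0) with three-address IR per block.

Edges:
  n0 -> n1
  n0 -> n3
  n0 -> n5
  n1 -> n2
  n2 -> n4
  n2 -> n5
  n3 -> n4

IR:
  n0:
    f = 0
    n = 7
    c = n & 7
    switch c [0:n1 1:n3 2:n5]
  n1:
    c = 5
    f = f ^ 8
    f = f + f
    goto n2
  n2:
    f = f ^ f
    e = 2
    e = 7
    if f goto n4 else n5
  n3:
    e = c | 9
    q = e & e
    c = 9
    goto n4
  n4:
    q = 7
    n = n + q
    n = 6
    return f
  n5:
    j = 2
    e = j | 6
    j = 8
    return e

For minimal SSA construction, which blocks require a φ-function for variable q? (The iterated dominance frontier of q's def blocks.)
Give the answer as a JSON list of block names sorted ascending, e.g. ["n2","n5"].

Answer: ["n4"]

Derivation:
idom tree: n1←n0 n2←n1 n3←n0 n4←n0 n5←n0
Dom∩ at merges:
  n4: preds {n2,n3}: {n0,n1,n2} ∩ {n0,n3} = {n0}; idom=n0
  n5: preds {n0,n2}: {n0} ∩ {n0,n1,n2} = {n0}; idom=n0

DF walk-up:
  n4←n2: walk n2→n1 to n0
  n4←n3: walk n3 to n0
  n5←n0: walk · to n0
  n5←n2: walk n2→n1 to n0
  n0: DF=∅
  n1: DF={n4,n5}
  n2: DF={n4,n5}
  n3: DF={n4}
  n4: DF=∅
  n5: DF=∅

φ for q: defs {n3,n4}
  DF⁺ = {n4}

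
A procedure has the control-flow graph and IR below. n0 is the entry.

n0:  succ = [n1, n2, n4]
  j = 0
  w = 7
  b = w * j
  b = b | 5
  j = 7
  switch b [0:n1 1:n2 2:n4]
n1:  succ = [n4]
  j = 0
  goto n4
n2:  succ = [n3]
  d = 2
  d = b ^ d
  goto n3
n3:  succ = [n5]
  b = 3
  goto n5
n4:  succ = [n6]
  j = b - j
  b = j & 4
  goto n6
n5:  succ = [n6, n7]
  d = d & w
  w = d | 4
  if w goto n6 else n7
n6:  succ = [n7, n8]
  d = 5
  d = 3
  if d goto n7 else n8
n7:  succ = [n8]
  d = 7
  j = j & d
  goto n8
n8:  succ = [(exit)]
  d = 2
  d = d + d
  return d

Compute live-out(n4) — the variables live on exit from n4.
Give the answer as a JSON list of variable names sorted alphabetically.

Answer: ["j"]

Derivation:
Per-block:
  n0 def {b,j,w} use ∅
  n1 def {j} use ∅
  n2 def {d} use {b}
  n3 def {b} use ∅
  n4 def {b,j} use {b,j}
  n5 def {d,w} use {d,w}
  n6 def {d} use ∅
  n7 def {d,j} use {j}
  n8 def {d} use ∅

Liveness:
  n0 li=∅ lo={b,j,w}
  n1 li={b} lo={b,j}
  n2 li={b,j,w} lo={d,j,w}
  n3 li={d,j,w} lo={d,j,w}
  n4 li={b,j} lo={j}
  n5 li={d,j,w} lo={j}
  n6 li={j} lo={j}
  n7 li={j} lo=∅
  n8 li=∅ lo=∅

live-out(n4) = ["j"]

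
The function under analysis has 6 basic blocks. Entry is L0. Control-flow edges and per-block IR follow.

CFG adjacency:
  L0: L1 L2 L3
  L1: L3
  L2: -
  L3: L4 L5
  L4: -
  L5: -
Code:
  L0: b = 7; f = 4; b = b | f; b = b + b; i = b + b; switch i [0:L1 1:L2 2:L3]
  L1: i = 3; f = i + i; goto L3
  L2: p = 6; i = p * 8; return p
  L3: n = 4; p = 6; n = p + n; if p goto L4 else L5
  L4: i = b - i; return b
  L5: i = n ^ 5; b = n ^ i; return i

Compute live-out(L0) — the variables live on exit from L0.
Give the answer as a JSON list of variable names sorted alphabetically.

Answer: ["b", "i"]

Derivation:
def/use:
  L0: def={b,f,i} ue=∅
  L1: def={f,i} ue=∅
  L2: def={i,p} ue=∅
  L3: def={n,p} ue=∅
  L4: def={i} ue={b,i}
  L5: def={b,i} ue={n}

Live sets:
  L0 li=∅ lo={b,i}
  L1 li={b} lo={b,i}
  L2 li=∅ lo=∅
  L3 li={b,i} lo={b,i,n}
  L4 li={b,i} lo=∅
  L5 li={n} lo=∅

live-out(L0) = ["b", "i"]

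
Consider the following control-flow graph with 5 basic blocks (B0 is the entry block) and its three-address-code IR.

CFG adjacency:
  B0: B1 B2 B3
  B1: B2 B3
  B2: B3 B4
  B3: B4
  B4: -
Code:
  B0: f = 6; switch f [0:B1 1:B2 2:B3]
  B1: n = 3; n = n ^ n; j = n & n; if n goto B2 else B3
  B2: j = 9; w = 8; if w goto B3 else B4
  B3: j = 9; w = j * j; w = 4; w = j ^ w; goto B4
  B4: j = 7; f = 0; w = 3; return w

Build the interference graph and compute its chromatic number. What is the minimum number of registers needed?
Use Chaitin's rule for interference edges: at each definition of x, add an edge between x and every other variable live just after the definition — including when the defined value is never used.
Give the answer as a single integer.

Answer: 2

Analysis:
def/use:
  B0: {f} / ∅
  B1: {j,n} / ∅
  B2: {j,w} / ∅
  B3: {j,w} / ∅
  B4: {f,j,w} / ∅

Liveness:
  live B0: ∅→∅
  live B1: ∅→∅
  live B2: ∅→∅
  live B3: ∅→∅
  live B4: ∅→∅

Conflict graph:
  f↔∅
  j↔{n,w}
  n↔{j}
  w↔{j}

Registers:
  lower bound: {j,n} mutually conflict ⇒ χ ≥ 2
  assign f→r0 j→r0 n→r1 w→r1 — no edge inside a register ⇒ χ ≤ 2
  χ = 2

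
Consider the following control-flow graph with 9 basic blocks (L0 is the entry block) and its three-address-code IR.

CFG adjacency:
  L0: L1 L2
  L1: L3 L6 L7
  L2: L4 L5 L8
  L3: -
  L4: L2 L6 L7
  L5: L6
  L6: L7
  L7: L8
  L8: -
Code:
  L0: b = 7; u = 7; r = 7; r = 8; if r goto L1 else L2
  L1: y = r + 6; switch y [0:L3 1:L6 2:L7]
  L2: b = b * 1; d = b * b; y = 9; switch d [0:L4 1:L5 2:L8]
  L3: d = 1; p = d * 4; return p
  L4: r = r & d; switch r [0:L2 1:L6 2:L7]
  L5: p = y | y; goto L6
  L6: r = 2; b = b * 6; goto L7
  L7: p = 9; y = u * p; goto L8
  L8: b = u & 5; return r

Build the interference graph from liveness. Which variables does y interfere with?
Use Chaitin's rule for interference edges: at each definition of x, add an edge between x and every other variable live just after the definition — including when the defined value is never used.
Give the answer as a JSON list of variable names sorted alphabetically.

Answer: ["b", "d", "r", "u"]

Analysis:
Block summaries:
  L0: def={b,r,u} ue=∅
  L1: def={y} ue={r}
  L2: def={b,d,y} ue={b}
  L3: def={d,p} ue=∅
  L4: def={r} ue={d,r}
  L5: def={p} ue={y}
  L6: def={b,r} ue={b}
  L7: def={p,y} ue={u}
  L8: def={b} ue={r,u}

Backward fixpoint:
  L0: in=∅ out={b,r,u}
  L1: in={b,r,u} out={b,r,u}
  L2: in={b,r,u} out={b,d,r,u,y}
  L3: in=∅ out=∅
  L4: in={b,d,r,u} out={b,r,u}
  L5: in={b,u,y} out={b,u}
  L6: in={b,u} out={r,u}
  L7: in={r,u} out={r,u}
  L8: in={r,u} out=∅

Conflict graph:
  b↔{d,p,r,u,y}
  d↔{b,r,u,y}
  p↔{b,r,u}
  r↔{b,d,p,u,y}
  u↔{b,d,p,r,y}
  y↔{b,d,r,u}

N(y) = ["b", "d", "r", "u"]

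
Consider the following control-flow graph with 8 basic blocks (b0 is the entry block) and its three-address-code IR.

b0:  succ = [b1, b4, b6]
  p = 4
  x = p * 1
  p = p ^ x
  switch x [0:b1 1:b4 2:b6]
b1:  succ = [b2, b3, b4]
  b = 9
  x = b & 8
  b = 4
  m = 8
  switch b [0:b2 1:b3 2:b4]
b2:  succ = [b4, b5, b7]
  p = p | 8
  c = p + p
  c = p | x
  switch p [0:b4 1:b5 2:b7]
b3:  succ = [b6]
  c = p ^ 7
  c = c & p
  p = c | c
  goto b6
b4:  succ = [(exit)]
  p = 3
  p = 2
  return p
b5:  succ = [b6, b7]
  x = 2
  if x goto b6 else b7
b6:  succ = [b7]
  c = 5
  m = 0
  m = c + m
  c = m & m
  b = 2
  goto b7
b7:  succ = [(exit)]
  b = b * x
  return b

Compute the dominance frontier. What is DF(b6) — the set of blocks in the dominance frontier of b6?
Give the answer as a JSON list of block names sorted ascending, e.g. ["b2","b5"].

Answer: ["b7"]

Working:
idom tree: b1←b0 b2←b1 b3←b1 b4←b0 b5←b2 b6←b0 b7←b0
Dom at joins:
  b4: preds {b0,b1,b2}: {b0} ∩ {b0,b1} ∩ {b0,b1,b2} = {b0}; idom=b0
  b6: preds {b0,b3,b5}: {b0} ∩ {b0,b1,b3} ∩ {b0,b1,b2,b5} = {b0}; idom=b0
  b7: preds {b2,b5,b6}: {b0,b1,b2} ∩ {b0,b1,b2,b5} ∩ {b0,b6} = {b0}; idom=b0

DF walk-up:
  join b4 pred b0: · stop@b0
  join b4 pred b1: b1 stop@b0
  join b4 pred b2: b2→b1 stop@b0
  join b6 pred b0: · stop@b0
  join b6 pred b3: b3→b1 stop@b0
  join b6 pred b5: b5→b2→b1 stop@b0
  join b7 pred b2: b2→b1 stop@b0
  join b7 pred b5: b5→b2→b1 stop@b0
  join b7 pred b6: b6 stop@b0
  b0 → ∅
  b1 → {b4,b6,b7}
  b2 → {b4,b6,b7}
  b3 → {b6}
  b4 → ∅
  b5 → {b6,b7}
  b6 → {b7}
  b7 → ∅

DF(b6) = ["b7"]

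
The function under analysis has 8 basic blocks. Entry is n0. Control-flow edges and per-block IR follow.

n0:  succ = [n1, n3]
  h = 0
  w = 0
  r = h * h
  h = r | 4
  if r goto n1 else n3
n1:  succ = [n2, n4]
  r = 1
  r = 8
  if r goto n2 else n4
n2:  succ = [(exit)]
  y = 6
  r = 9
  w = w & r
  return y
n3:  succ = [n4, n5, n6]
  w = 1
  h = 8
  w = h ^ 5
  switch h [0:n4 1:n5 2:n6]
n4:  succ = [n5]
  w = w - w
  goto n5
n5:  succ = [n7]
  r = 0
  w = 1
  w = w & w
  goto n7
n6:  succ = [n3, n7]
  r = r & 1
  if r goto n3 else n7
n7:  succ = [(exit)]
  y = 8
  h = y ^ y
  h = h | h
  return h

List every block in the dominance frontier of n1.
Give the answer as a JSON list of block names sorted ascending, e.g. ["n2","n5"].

Answer: ["n4"]

Working:
idom tree: n1←n0 n2←n1 n3←n0 n4←n0 n5←n0 n6←n3 n7←n0
Join-block Dom:
  n3: preds {n0,n6}: {n0} ∩ {n0,n3,n6} = {n0}; idom=n0
  n4: preds {n1,n3}: {n0,n1} ∩ {n0,n3} = {n0}; idom=n0
  n5: preds {n3,n4}: {n0,n3} ∩ {n0,n4} = {n0}; idom=n0
  n7: preds {n5,n6}: {n0,n5} ∩ {n0,n3,n6} = {n0}; idom=n0

DF walk-up:
  join n3 pred n0: · stop@n0
  join n3 pred n6: n6→n3 stop@n0
  join n4 pred n1: n1 stop@n0
  join n4 pred n3: n3 stop@n0
  join n5 pred n3: n3 stop@n0
  join n5 pred n4: n4 stop@n0
  join n7 pred n5: n5 stop@n0
  join n7 pred n6: n6→n3 stop@n0
  n0: DF=∅
  n1: DF={n4}
  n2: DF=∅
  n3: DF={n3,n4,n5,n7}
  n4: DF={n5}
  n5: DF={n7}
  n6: DF={n3,n7}
  n7: DF=∅

DF(n1) = ["n4"]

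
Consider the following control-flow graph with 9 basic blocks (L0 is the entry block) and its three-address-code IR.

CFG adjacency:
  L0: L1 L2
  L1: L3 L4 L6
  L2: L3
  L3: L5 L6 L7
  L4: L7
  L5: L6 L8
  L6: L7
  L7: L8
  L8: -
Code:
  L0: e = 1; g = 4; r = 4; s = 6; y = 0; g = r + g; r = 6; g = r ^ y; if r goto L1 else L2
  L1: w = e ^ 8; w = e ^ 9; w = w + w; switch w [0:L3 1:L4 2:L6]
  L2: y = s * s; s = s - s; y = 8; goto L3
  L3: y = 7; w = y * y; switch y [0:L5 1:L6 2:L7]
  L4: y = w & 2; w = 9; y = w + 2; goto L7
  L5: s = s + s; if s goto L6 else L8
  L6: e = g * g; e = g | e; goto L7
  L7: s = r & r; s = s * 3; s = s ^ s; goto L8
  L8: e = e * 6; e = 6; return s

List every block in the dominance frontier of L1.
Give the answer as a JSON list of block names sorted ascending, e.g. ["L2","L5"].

Answer: ["L3", "L6", "L7"]

Derivation:
idom tree: L1←L0 L2←L0 L3←L0 L4←L1 L5←L3 L6←L0 L7←L0 L8←L0
Join-block Dom:
  L3: preds {L1,L2}: {L0,L1} ∩ {L0,L2} = {L0}; idom=L0
  L6: preds {L1,L3,L5}: {L0,L1} ∩ {L0,L3} ∩ {L0,L3,L5} = {L0}; idom=L0
  L7: preds {L3,L4,L6}: {L0,L3} ∩ {L0,L1,L4} ∩ {L0,L6} = {L0}; idom=L0
  L8: preds {L5,L7}: {L0,L3,L5} ∩ {L0,L7} = {L0}; idom=L0

DF derivation:
  join L3 pred L1: L1 stop@L0
  join L3 pred L2: L2 stop@L0
  join L6 pred L1: L1 stop@L0
  join L6 pred L3: L3 stop@L0
  join L6 pred L5: L5→L3 stop@L0
  join L7 pred L3: L3 stop@L0
  join L7 pred L4: L4→L1 stop@L0
  join L7 pred L6: L6 stop@L0
  join L8 pred L5: L5→L3 stop@L0
  join L8 pred L7: L7 stop@L0
  DF(L0)=∅
  DF(L1)={L3,L6,L7}
  DF(L2)={L3}
  DF(L3)={L6,L7,L8}
  DF(L4)={L7}
  DF(L5)={L6,L8}
  DF(L6)={L7}
  DF(L7)={L8}
  DF(L8)=∅

DF(L1) = ["L3", "L6", "L7"]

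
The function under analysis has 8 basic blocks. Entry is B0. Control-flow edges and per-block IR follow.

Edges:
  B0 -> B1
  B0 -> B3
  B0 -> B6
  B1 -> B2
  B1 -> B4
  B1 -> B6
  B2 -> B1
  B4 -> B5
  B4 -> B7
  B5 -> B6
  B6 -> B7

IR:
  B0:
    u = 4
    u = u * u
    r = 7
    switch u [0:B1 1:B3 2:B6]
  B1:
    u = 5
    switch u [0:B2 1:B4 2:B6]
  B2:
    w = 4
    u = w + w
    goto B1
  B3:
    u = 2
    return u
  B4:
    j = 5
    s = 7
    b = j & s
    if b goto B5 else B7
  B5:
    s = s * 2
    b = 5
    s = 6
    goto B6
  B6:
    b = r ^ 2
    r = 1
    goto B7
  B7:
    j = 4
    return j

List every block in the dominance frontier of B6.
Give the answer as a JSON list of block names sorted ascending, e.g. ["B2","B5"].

idom tree: B1←B0 B2←B1 B3←B0 B4←B1 B5←B4 B6←B0 B7←B0
Join-block Dom:
  B1: preds {B0,B2}: {B0} ∩ {B0,B1,B2} = {B0}; idom=B0
  B6: preds {B0,B1,B5}: {B0} ∩ {B0,B1} ∩ {B0,B1,B4,B5} = {B0}; idom=B0
  B7: preds {B4,B6}: {B0,B1,B4} ∩ {B0,B6} = {B0}; idom=B0

DF derivation:
  B1←B0: walk · to B0
  B1←B2: walk B2→B1 to B0
  B6←B0: walk · to B0
  B6←B1: walk B1 to B0
  B6←B5: walk B5→B4→B1 to B0
  B7←B4: walk B4→B1 to B0
  B7←B6: walk B6 to B0
  B0: DF=∅
  B1: DF={B1,B6,B7}
  B2: DF={B1}
  B3: DF=∅
  B4: DF={B6,B7}
  B5: DF={B6}
  B6: DF={B7}
  B7: DF=∅

DF(B6) = ["B7"]

Answer: ["B7"]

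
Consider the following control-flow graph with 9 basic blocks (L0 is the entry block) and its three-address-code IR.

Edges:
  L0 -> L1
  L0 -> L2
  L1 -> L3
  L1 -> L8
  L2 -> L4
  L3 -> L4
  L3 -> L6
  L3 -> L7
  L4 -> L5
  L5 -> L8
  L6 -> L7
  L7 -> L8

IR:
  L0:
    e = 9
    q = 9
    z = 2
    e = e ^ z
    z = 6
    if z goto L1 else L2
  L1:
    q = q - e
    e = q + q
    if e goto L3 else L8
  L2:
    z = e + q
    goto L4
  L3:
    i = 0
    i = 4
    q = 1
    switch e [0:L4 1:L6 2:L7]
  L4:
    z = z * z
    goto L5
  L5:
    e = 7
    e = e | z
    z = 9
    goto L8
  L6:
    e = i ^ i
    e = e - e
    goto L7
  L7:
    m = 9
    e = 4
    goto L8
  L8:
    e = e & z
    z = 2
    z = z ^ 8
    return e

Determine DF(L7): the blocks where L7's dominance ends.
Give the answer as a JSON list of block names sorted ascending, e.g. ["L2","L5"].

Answer: ["L8"]

Analysis:
idom tree: L1←L0 L2←L0 L3←L1 L4←L0 L5←L4 L6←L3 L7←L3 L8←L0
Dom∩ at merges:
  L4: preds {L2,L3}: {L0,L2} ∩ {L0,L1,L3} = {L0}; idom=L0
  L7: preds {L3,L6}: {L0,L1,L3} ∩ {L0,L1,L3,L6} = {L0,L1,L3}; idom=L3
  L8: preds {L1,L5,L7}: {L0,L1} ∩ {L0,L4,L5} ∩ {L0,L1,L3,L7} = {L0}; idom=L0

DF walk-up:
  L4←L2: walk L2 to L0
  L4←L3: walk L3→L1 to L0
  L7←L3: walk · to L3
  L7←L6: walk L6 to L3
  L8←L1: walk L1 to L0
  L8←L5: walk L5→L4 to L0
  L8←L7: walk L7→L3→L1 to L0
  L0 → ∅
  L1 → {L4,L8}
  L2 → {L4}
  L3 → {L4,L8}
  L4 → {L8}
  L5 → {L8}
  L6 → {L7}
  L7 → {L8}
  L8 → ∅

DF(L7) = ["L8"]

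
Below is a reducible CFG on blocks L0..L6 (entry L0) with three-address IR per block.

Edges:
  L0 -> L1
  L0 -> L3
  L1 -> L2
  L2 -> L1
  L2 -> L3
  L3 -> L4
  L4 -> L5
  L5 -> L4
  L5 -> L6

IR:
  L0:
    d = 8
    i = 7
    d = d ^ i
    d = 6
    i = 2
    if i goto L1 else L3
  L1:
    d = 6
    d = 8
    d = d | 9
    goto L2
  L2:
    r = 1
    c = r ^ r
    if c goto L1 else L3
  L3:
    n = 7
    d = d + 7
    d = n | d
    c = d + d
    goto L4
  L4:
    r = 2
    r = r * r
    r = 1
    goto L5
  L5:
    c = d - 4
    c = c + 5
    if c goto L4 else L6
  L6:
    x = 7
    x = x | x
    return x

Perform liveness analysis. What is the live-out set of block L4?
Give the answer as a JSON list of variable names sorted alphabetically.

def/use:
  L0: def={d,i} ue=∅
  L1: def={d} ue=∅
  L2: def={c,r} ue=∅
  L3: def={c,d,n} ue={d}
  L4: def={r} ue=∅
  L5: def={c} ue={d}
  L6: def={x} ue=∅

Live sets:
  L0: in=∅ out={d}
  L1: in=∅ out={d}
  L2: in={d} out={d}
  L3: in={d} out={d}
  L4: in={d} out={d}
  L5: in={d} out={d}
  L6: in=∅ out=∅

live-out(L4) = ["d"]

Answer: ["d"]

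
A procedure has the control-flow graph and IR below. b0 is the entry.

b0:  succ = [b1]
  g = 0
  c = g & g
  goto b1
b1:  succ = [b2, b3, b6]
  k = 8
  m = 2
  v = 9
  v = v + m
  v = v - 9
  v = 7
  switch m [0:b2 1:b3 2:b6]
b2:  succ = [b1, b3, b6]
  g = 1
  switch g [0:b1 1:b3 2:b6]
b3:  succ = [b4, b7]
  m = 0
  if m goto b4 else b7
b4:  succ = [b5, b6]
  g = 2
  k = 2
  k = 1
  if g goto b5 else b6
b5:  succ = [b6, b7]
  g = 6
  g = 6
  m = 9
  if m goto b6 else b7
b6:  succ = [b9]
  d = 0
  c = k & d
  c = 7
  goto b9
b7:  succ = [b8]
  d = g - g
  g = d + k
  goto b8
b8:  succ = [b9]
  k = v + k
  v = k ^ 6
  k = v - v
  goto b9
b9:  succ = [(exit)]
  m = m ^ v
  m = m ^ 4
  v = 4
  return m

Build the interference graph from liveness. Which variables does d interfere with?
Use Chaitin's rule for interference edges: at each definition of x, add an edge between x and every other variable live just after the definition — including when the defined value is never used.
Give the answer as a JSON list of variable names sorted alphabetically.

Per-block:
  b0: def={c,g} ue=∅
  b1: def={k,m,v} ue=∅
  b2: def={g} ue=∅
  b3: def={m} ue=∅
  b4: def={g,k} ue=∅
  b5: def={g,m} ue=∅
  b6: def={c,d} ue={k}
  b7: def={d,g} ue={g,k}
  b8: def={k,v} ue={k,v}
  b9: def={m,v} ue={m,v}

Liveness:
  b0: in=∅ out={g}
  b1: in={g} out={g,k,m,v}
  b2: in={k,m,v} out={g,k,m,v}
  b3: in={g,k,v} out={g,k,m,v}
  b4: in={m,v} out={k,m,v}
  b5: in={k,v} out={g,k,m,v}
  b6: in={k,m,v} out={m,v}
  b7: in={g,k,m,v} out={k,m,v}
  b8: in={k,m,v} out={m,v}
  b9: in={m,v} out=∅

Conflict graph:
  c: {g,m,v}
  d: {k,m,v}
  g: {c,k,m,v}
  k: {d,g,m,v}
  m: {c,d,g,k,v}
  v: {c,d,g,k,m}

N(d) = ["k", "m", "v"]

Answer: ["k", "m", "v"]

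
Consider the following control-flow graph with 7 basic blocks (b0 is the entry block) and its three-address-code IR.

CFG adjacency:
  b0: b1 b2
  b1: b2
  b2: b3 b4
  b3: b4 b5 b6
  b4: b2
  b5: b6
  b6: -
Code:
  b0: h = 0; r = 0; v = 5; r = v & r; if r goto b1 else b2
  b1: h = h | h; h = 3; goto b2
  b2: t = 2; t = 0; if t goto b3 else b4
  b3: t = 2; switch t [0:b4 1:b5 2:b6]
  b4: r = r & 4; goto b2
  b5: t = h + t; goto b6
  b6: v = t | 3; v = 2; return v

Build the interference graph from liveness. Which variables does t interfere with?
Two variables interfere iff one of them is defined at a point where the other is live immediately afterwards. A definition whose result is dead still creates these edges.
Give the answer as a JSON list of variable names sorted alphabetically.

Answer: ["h", "r"]

Working:
Block summaries:
  b0 def {h,r,v} use ∅
  b1 def {h} use {h}
  b2 def {t} use ∅
  b3 def {t} use ∅
  b4 def {r} use {r}
  b5 def {t} use {h,t}
  b6 def {v} use {t}

Live sets:
  live b0: ∅→{h,r}
  live b1: {h,r}→{h,r}
  live b2: {h,r}→{h,r}
  live b3: {h,r}→{h,r,t}
  live b4: {h,r}→{h,r}
  live b5: {h,t}→{t}
  live b6: {t}→∅

Interference:
  h — {r,t,v}
  r — {h,t,v}
  t — {h,r}
  v — {h,r}

N(t) = ["h", "r"]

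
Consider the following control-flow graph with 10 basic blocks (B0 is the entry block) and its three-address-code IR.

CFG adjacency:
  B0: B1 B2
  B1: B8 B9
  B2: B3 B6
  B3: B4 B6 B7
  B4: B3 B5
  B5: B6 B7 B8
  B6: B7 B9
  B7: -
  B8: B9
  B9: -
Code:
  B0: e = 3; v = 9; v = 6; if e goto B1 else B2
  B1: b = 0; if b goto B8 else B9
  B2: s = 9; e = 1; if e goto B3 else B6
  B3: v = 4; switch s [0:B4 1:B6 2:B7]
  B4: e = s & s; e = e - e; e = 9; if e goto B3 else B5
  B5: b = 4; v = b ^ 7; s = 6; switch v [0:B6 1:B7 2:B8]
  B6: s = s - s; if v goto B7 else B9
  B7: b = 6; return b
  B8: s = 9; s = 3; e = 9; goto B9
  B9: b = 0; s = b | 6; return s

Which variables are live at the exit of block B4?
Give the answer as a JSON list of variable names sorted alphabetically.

Per-block:
  B0: def={e,v} ue=∅
  B1: def={b} ue=∅
  B2: def={e,s} ue=∅
  B3: def={v} ue={s}
  B4: def={e} ue={s}
  B5: def={b,s,v} ue=∅
  B6: def={s} ue={s,v}
  B7: def={b} ue=∅
  B8: def={e,s} ue=∅
  B9: def={b,s} ue=∅

Live sets:
  live B0: ∅→{v}
  live B1: ∅→∅
  live B2: {v}→{s,v}
  live B3: {s}→{s,v}
  live B4: {s}→{s}
  live B5: ∅→{s,v}
  live B6: {s,v}→∅
  live B7: ∅→∅
  live B8: ∅→∅
  live B9: ∅→∅

live-out(B4) = ["s"]

Answer: ["s"]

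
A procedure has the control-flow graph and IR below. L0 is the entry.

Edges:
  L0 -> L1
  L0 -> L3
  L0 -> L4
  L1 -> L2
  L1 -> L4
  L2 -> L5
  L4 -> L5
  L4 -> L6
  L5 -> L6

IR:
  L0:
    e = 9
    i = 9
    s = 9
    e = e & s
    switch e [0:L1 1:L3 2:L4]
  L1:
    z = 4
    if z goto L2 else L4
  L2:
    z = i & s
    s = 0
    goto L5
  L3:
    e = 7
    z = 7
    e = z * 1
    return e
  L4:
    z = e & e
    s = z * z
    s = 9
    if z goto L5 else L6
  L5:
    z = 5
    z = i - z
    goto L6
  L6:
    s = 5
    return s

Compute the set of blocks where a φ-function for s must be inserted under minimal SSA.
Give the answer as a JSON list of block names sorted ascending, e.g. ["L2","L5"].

Answer: ["L5", "L6"]

Working:
idom tree: L1←L0 L2←L1 L3←L0 L4←L0 L5←L0 L6←L0
Dom at joins:
  L4: preds {L0,L1}: {L0} ∩ {L0,L1} = {L0}; idom=L0
  L5: preds {L2,L4}: {L0,L1,L2} ∩ {L0,L4} = {L0}; idom=L0
  L6: preds {L4,L5}: {L0,L4} ∩ {L0,L5} = {L0}; idom=L0

DF derivation:
  L4←L0: walk · to L0
  L4←L1: walk L1 to L0
  L5←L2: walk L2→L1 to L0
  L5←L4: walk L4 to L0
  L6←L4: walk L4 to L0
  L6←L5: walk L5 to L0
  DF(L0)=∅
  DF(L1)={L4,L5}
  DF(L2)={L5}
  DF(L3)=∅
  DF(L4)={L5,L6}
  DF(L5)={L6}
  DF(L6)=∅

φ for s: defs {L0,L2,L4,L6}
  DF⁺ = {L5,L6}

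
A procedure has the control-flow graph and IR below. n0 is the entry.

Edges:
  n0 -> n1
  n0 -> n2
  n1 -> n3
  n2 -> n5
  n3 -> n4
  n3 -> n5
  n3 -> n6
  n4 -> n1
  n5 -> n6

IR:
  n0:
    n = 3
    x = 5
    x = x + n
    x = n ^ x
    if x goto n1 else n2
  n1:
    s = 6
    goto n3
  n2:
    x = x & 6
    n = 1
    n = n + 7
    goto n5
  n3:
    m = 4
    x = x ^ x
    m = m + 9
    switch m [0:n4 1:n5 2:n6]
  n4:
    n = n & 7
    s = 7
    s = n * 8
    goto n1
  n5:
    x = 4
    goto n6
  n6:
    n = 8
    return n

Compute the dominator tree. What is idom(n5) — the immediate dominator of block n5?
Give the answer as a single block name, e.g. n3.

idom tree: n1←n0 n2←n0 n3←n1 n4←n3 n5←n0 n6←n0
Dom∩ at merges:
  n1: preds {n0,n4}: {n0} ∩ {n0,n1,n3,n4} = {n0}; idom=n0
  n5: preds {n2,n3}: {n0,n2} ∩ {n0,n1,n3} = {n0}; idom=n0
  n6: preds {n3,n5}: {n0,n1,n3} ∩ {n0,n5} = {n0}; idom=n0

idom(n5) = n0

Answer: n0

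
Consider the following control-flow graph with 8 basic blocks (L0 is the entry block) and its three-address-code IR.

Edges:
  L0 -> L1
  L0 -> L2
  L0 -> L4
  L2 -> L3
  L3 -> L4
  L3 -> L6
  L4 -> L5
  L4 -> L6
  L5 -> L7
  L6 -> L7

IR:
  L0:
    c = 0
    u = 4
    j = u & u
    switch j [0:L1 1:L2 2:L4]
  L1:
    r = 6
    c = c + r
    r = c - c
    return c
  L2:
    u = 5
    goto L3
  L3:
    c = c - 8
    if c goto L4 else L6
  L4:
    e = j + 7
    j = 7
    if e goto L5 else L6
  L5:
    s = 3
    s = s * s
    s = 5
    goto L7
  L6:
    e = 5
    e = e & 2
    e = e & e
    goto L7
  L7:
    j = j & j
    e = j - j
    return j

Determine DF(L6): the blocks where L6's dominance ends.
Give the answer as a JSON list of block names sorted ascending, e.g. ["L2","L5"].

idom tree: L1←L0 L2←L0 L3←L2 L4←L0 L5←L4 L6←L0 L7←L0
Join-block Dom:
  L4: preds {L0,L3}: {L0} ∩ {L0,L2,L3} = {L0}; idom=L0
  L6: preds {L3,L4}: {L0,L2,L3} ∩ {L0,L4} = {L0}; idom=L0
  L7: preds {L5,L6}: {L0,L4,L5} ∩ {L0,L6} = {L0}; idom=L0

Frontier:
  join L4 pred L0: · stop@L0
  join L4 pred L3: L3→L2 stop@L0
  join L6 pred L3: L3→L2 stop@L0
  join L6 pred L4: L4 stop@L0
  join L7 pred L5: L5→L4 stop@L0
  join L7 pred L6: L6 stop@L0
  L0 → ∅
  L1 → ∅
  L2 → {L4,L6}
  L3 → {L4,L6}
  L4 → {L6,L7}
  L5 → {L7}
  L6 → {L7}
  L7 → ∅

DF(L6) = ["L7"]

Answer: ["L7"]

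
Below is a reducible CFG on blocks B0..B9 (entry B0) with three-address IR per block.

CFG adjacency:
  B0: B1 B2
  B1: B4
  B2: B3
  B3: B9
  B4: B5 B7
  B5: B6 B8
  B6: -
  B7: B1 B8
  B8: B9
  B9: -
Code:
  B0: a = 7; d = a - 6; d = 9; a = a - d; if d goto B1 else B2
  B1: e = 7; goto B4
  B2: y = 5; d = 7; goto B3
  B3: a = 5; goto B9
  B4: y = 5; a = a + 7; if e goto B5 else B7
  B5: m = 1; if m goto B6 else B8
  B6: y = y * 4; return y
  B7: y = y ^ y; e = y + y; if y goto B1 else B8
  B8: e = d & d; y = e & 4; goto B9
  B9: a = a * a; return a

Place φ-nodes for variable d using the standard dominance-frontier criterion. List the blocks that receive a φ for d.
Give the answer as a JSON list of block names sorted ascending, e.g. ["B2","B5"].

Answer: ["B9"]

Analysis:
idom tree: B1←B0 B2←B0 B3←B2 B4←B1 B5←B4 B6←B5 B7←B4 B8←B4 B9←B0
Dom at joins:
  B1: preds {B0,B7}: {B0} ∩ {B0,B1,B4,B7} = {B0}; idom=B0
  B8: preds {B5,B7}: {B0,B1,B4,B5} ∩ {B0,B1,B4,B7} = {B0,B1,B4}; idom=B4
  B9: preds {B3,B8}: {B0,B2,B3} ∩ {B0,B1,B4,B8} = {B0}; idom=B0

DF derivation:
  B1←B0: walk · to B0
  B1←B7: walk B7→B4→B1 to B0
  B8←B5: walk B5 to B4
  B8←B7: walk B7 to B4
  B9←B3: walk B3→B2 to B0
  B9←B8: walk B8→B4→B1 to B0
  B0 → ∅
  B1 → {B1,B9}
  B2 → {B9}
  B3 → {B9}
  B4 → {B1,B9}
  B5 → {B8}
  B6 → ∅
  B7 → {B1,B8}
  B8 → {B9}
  B9 → ∅

φ for d: defs {B0,B2}
  DF⁺ = {B9}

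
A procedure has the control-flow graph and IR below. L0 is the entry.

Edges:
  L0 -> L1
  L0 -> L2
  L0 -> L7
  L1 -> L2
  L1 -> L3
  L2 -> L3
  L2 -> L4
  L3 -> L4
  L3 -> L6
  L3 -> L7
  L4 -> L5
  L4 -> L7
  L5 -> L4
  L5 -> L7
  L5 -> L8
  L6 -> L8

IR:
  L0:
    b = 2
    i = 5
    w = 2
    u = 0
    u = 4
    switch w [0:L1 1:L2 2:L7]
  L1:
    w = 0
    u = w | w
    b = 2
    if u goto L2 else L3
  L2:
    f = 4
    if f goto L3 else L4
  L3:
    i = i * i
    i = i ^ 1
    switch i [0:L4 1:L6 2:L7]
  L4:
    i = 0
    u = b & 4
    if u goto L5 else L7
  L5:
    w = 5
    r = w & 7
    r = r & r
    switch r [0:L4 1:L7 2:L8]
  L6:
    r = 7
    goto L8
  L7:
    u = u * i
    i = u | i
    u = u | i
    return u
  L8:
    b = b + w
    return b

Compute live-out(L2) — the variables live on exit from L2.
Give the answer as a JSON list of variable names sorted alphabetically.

Answer: ["b", "i", "u", "w"]

Analysis:
def/use:
  L0: def={b,i,u,w} ue=∅
  L1: def={b,u,w} ue=∅
  L2: def={f} ue=∅
  L3: def={i} ue={i}
  L4: def={i,u} ue={b}
  L5: def={r,w} ue=∅
  L6: def={r} ue=∅
  L7: def={i,u} ue={i,u}
  L8: def={b} ue={b,w}

Live sets:
  live L0: ∅→{b,i,u,w}
  live L1: {i}→{b,i,u,w}
  live L2: {b,i,u,w}→{b,i,u,w}
  live L3: {b,i,u,w}→{b,i,u,w}
  live L4: {b}→{b,i,u}
  live L5: {b,i,u}→{b,i,u,w}
  live L6: {b,w}→{b,w}
  live L7: {i,u}→∅
  live L8: {b,w}→∅

live-out(L2) = ["b", "i", "u", "w"]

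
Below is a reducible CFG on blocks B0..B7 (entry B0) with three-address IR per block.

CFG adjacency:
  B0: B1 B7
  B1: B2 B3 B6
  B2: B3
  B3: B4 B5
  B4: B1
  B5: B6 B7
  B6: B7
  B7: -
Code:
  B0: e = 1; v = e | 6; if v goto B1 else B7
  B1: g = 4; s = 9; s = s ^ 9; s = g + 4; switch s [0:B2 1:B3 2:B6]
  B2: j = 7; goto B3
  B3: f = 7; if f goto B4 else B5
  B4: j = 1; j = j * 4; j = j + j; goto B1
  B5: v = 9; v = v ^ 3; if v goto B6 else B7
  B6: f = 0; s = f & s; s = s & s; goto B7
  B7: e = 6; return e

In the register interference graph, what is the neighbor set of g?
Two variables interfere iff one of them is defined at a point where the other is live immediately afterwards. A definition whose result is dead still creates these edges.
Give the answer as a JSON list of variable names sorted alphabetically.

Answer: ["s"]

Analysis:
Block summaries:
  B0: def={e,v} ue=∅
  B1: def={g,s} ue=∅
  B2: def={j} ue=∅
  B3: def={f} ue=∅
  B4: def={j} ue=∅
  B5: def={v} ue=∅
  B6: def={f,s} ue={s}
  B7: def={e} ue=∅

Liveness:
  live B0: ∅→∅
  live B1: ∅→{s}
  live B2: {s}→{s}
  live B3: {s}→{s}
  live B4: ∅→∅
  live B5: {s}→{s}
  live B6: {s}→∅
  live B7: ∅→∅

Conflict graph:
  e — ∅
  f — {s}
  g — {s}
  j — {s}
  s — {f,g,j,v}
  v — {s}

N(g) = ["s"]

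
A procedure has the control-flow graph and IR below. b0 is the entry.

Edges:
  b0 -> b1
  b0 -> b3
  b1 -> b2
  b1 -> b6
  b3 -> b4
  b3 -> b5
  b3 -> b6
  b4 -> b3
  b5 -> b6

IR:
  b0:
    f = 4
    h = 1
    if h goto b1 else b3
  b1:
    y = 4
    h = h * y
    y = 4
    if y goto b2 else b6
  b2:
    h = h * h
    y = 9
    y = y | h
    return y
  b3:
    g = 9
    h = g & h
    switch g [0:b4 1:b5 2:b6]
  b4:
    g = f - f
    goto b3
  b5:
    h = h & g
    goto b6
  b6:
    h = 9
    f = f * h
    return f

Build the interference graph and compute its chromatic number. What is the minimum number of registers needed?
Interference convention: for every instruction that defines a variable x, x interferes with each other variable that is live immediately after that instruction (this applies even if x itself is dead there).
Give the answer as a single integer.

def/use:
  b0 def {f,h} use ∅
  b1 def {h,y} use {h}
  b2 def {h,y} use {h}
  b3 def {g,h} use {h}
  b4 def {g} use {f}
  b5 def {h} use {g,h}
  b6 def {f,h} use {f}

Live sets:
  b0 li=∅ lo={f,h}
  b1 li={f,h} lo={f,h}
  b2 li={h} lo=∅
  b3 li={f,h} lo={f,g,h}
  b4 li={f,h} lo={f,h}
  b5 li={f,g,h} lo={f}
  b6 li={f} lo=∅

Interfere edges:
  f — {g,h,y}
  g — {f,h}
  h — {f,g,y}
  y — {f,h}

Registers:
  {f,g,h} pairwise interfere (3-clique) ⇒ χ ≥ 3
  3-colouring: c0={f}  c1={h}  c2={g,y}
  χ = 3

Answer: 3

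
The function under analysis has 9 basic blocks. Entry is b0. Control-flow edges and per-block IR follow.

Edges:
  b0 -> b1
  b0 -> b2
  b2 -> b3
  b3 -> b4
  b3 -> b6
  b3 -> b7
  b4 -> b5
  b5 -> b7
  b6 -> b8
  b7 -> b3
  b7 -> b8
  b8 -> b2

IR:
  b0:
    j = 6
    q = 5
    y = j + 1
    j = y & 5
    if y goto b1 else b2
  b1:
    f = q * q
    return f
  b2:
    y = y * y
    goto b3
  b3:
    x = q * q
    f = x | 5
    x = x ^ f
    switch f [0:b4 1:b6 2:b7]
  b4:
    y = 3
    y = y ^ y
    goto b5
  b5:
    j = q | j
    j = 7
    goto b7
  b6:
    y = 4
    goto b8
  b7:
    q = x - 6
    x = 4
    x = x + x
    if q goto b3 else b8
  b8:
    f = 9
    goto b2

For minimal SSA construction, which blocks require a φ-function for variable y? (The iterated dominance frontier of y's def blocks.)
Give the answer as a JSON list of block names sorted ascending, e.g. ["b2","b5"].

Answer: ["b2", "b3", "b7", "b8"]

Working:
idom tree: b1←b0 b2←b0 b3←b2 b4←b3 b5←b4 b6←b3 b7←b3 b8←b3
Join-block Dom:
  b2: preds {b0,b8}: {b0} ∩ {b0,b2,b3,b8} = {b0}; idom=b0
  b3: preds {b2,b7}: {b0,b2} ∩ {b0,b2,b3,b7} = {b0,b2}; idom=b2
  b7: preds {b3,b5}: {b0,b2,b3} ∩ {b0,b2,b3,b4,b5} = {b0,b2,b3}; idom=b3
  b8: preds {b6,b7}: {b0,b2,b3,b6} ∩ {b0,b2,b3,b7} = {b0,b2,b3}; idom=b3

Frontier:
  b2←b0: walk · to b0
  b2←b8: walk b8→b3→b2 to b0
  b3←b2: walk · to b2
  b3←b7: walk b7→b3 to b2
  b7←b3: walk · to b3
  b7←b5: walk b5→b4 to b3
  b8←b6: walk b6 to b3
  b8←b7: walk b7 to b3
  b0: DF=∅
  b1: DF=∅
  b2: DF={b2}
  b3: DF={b2,b3}
  b4: DF={b7}
  b5: DF={b7}
  b6: DF={b8}
  b7: DF={b3,b8}
  b8: DF={b2}

φ for y: defs {b0,b2,b4,b6}
  DF⁺ = {b2,b3,b7,b8}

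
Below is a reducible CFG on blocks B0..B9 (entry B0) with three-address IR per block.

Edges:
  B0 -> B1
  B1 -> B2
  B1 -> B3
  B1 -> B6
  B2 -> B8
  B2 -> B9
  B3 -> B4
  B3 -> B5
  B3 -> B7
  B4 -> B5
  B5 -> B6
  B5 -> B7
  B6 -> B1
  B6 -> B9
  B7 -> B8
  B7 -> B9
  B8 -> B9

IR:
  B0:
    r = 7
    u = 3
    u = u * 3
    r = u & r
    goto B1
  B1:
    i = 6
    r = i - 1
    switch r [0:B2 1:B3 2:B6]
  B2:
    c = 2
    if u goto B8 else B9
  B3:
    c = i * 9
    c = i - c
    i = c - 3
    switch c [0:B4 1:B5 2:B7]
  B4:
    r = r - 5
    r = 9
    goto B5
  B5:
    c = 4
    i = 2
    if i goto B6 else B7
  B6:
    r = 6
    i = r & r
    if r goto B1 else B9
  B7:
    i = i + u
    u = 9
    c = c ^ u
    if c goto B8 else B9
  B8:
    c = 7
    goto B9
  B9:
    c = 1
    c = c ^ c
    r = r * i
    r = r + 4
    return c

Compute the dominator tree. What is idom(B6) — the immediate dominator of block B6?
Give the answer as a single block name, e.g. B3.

idom tree: B1←B0 B2←B1 B3←B1 B4←B3 B5←B3 B6←B1 B7←B3 B8←B1 B9←B1
Dom∩ at merges:
  B1: preds {B0,B6}: {B0} ∩ {B0,B1,B6} = {B0}; idom=B0
  B5: preds {B3,B4}: {B0,B1,B3} ∩ {B0,B1,B3,B4} = {B0,B1,B3}; idom=B3
  B6: preds {B1,B5}: {B0,B1} ∩ {B0,B1,B3,B5} = {B0,B1}; idom=B1
  B7: preds {B3,B5}: {B0,B1,B3} ∩ {B0,B1,B3,B5} = {B0,B1,B3}; idom=B3
  B8: preds {B2,B7}: {B0,B1,B2} ∩ {B0,B1,B3,B7} = {B0,B1}; idom=B1
  B9: preds {B2,B6,B7,B8}: {B0,B1,B2} ∩ {B0,B1,B6} ∩ {B0,B1,B3,B7} ∩ {B0,B1,B8} = {B0,B1}; idom=B1

idom(B6) = B1

Answer: B1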